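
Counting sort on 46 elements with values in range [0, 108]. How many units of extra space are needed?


Output array size: 46 (to store sorted result)
Count array size: 109 (one slot per possible value, range 0 to 108)
Total extra space = 46 + 109 = 155


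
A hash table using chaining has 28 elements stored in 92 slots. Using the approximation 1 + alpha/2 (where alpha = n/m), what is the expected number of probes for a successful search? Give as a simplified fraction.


Load factor alpha = n/m = 28/92
Expected probes = 1 + alpha/2 = 1 + 28/(2*92)
= 1 + 28/184
= 184/184 + 28/184
= 212/184
Simplify: 53/46


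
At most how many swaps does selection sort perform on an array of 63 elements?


Each of the 62 passes places one element in its final position.
Pass 1: swap minimum into position 0
Pass 2: swap minimum of remaining into position 1
...
Pass 62: last two elements, one swap
Maximum swaps = 63 - 1 = 62


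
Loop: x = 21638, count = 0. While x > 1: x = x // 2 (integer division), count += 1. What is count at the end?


The variable x halves each step:
x = 21638 -> 10819 -> 5409 -> 2704 -> 1352 -> 676 -> 338 -> 169 -> 84 -> 42 -> 21 -> 10 -> 5 -> 2 -> 1
Number of halvings = floor(log2(21638)) = 14


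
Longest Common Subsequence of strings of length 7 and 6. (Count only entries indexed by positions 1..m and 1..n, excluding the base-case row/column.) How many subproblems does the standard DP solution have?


DP table indexed by positions in both strings.
First string: 7 positions
Second string: 6 positions
Total = 7 * 6 = 42


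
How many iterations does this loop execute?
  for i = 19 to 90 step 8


The loop variable i takes values starting at 19 and increments by 8 each iteration.
Sequence: i = 19, 27, 35, 43, 51, 59, 67, 75, 83
The upper bound 90 is inclusive, so the count is floor((last - first) / step) + 1:
floor((90 - 19) / 8) + 1 = floor(71/8) + 1 = 8 + 1 = 9


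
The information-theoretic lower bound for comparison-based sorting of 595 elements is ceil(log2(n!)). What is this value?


A binary decision tree of height h has at most 2^h leaves and needs at least n! of them, so h >= ceil(log2(n!)).
595! is far too large to multiply out, so use Stirling's series:
  ln(n!) ~ n ln n - n + (1/2) ln(2 pi n) + 1/(12n)  (error below 1/(360 n^3), negligible here)
  ln(595) = 6.3885614
  n ln n = 595 * 6.3885614 = 3801.1940
  (1/2) ln(2 pi * 595) = (1/2) ln(3738.4953) = 4.1132
  1/(12*595) = 0.0001
  ln(595!) ~ 3801.1940 - 595 + 4.1132 + 0.0001 = 3210.3073
Convert to base 2: log2(595!) = 3210.3073 / ln 2 = 3210.3073 / 0.69314718 = 4631.4944
ceil(4631.4944) = 4632


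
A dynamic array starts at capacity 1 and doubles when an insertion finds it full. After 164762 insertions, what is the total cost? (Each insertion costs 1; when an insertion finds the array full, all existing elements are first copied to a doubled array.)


Insertion cost: 164762 (one per element)
Resizes occur just before inserting elements 2, 3, 5, 9, ...
Elements copied at each resize: 1 + 2 + 4 + 8 + 16 + 32 + 64 + 128 + 256 + 512 + 1024 + 2048 + 4096 + 8192 + 16384 + 32768 + 65536 + 131072
Sum of copies = 262143 (geometric series: 2^k - 1)
Total = 164762 + 262143 = 426905


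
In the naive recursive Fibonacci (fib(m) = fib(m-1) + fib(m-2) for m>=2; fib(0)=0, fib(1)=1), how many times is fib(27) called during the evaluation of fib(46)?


Let N(m) = number of times fib(m) is called while evaluating fib(46).
N(46) = 1 (the initial call).
N(45) = 1 (only fib(46) calls it).
For 1 <= m <= 44: fib(m) is called by fib(m+1) and fib(m+2), so
  N(m) = N(m+1) + N(m+2).
fib(0) is called only by fib(2), so N(0) = N(2).
Walk down from m=46:
  N(46)=1, N(45)=1, N(44)=2, N(43)=3, N(42)=5, N(41)=8, N(40)=13, N(39)=21, N(38)=34, N(37)=55, N(36)=89, N(35)=144, N(34)=233, N(33)=377, N(32)=610, N(31)=987, N(30)=1597, N(29)=2584, N(28)=4181, N(27)=6765
N(27) = 6765


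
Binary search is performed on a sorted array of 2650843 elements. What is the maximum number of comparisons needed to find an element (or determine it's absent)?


Binary search halves the search space each comparison:
  Step 1: search space = 2650843 -> 1325421
  Step 2: search space = 1325421 -> 662710
  Step 3: search space = 662710 -> 331355
  Step 4: search space = 331355 -> 165677
  Step 5: search space = 165677 -> 82838
  Step 6: search space = 82838 -> 41419
  Step 7: search space = 41419 -> 20709
  Step 8: search space = 20709 -> 10354
  Step 9: search space = 10354 -> 5177
  Step 10: search space = 5177 -> 2588
  Step 11: search space = 2588 -> 1294
  Step 12: search space = 1294 -> 647
  Step 13: search space = 647 -> 323
  Step 14: search space = 323 -> 161
  Step 15: search space = 161 -> 80
  Step 16: search space = 80 -> 40
  Step 17: search space = 40 -> 20
  Step 18: search space = 20 -> 10
  Step 19: search space = 10 -> 5
  Step 20: search space = 5 -> 2
  Step 21: search space = 2 -> 1
  Step 22: search space = 1 (final check)
Maximum comparisons = floor(log2(2650843)) + 1 = 21 + 1 = 22


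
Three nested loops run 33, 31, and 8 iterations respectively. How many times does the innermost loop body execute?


Loop 1 (outermost): 33 iterations
Loop 2 (middle): 31 iterations per outer
Loop 3 (innermost): 8 iterations per middle
Total = 33 * 31 * 8 = 8184


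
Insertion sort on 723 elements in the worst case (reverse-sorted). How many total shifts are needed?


In the worst case (reverse-sorted), each element shifts past all previous:
  Element 1: 1 shifts
  Element 2: 2 shifts
  Element 3: 3 shifts
  Element 4: 4 shifts
  Element 5: 5 shifts
  ...
  Element 722: 722 shifts
Total = 1 + 2 + ... + 722
= 723*(723-1)/2 = 261003


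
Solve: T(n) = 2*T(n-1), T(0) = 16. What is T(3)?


Unrolling:
T(3) = 2*T(2) = 2^2*T(1) = ... = 2^3*T(0)
= 2^3 * 16
= 8 * 16 = 128


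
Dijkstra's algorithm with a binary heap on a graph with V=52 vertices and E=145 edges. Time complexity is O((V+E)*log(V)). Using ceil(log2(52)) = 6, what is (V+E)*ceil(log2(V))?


Dijkstra with a binary heap: each vertex is extracted once, each edge may relax once.
Each heap operation costs O(log V).
V + E = 52 + 145 = 197
ceil(log2(52)) = 6 (since 2^5 = 32 < 52 <= 64 = 2^6)
Total heap work = (V+E) * ceil(log2(V)) = 197 * 6 = 1182


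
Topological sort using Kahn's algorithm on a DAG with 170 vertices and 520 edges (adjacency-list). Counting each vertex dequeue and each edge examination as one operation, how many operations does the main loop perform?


Kahn's algorithm:
  1. Compute in-degrees: O(V + E)
  2. Process queue: each vertex dequeued once (O(V))
     each edge examined once (O(E))
Total = V + E = 170 + 520 = 690


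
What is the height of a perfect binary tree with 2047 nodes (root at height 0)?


A perfect binary tree with 2047 nodes:
  2047 = 2^11 - 1
  Levels: 0, 1, ..., 10
  Height = 10


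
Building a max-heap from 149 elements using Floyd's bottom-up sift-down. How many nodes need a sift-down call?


In a heap of 149 elements (0-indexed array):
  Last element index: 148
  Parent of last element: floor((148 - 1) / 2) = 73
  Internal nodes: indices 0 to 73
  Count = floor(149/2) = 74


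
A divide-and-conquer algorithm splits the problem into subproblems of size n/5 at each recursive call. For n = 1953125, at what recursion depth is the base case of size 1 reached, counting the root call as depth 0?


At each depth, the problem size is divided by 5:
  Depth 0: problem size = 1953125
  Depth 1: problem size = 390625
  Depth 2: problem size = 78125
  Depth 3: problem size = 15625
  Depth 4: problem size = 3125
  Depth 5: problem size = 625
  Depth 6: problem size = 125
  Depth 7: problem size = 25
  Depth 8: problem size = 5
  Depth 9: problem size = 1 (base case)
The base case is reached at depth log_5(1953125) = 9 (the tree has 10 levels counting depth 0, but the depth asked for is 9).
Recursion depth = 9


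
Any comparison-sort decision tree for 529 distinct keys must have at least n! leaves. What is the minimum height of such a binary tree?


A binary decision tree of height h has at most 2^h leaves and needs at least n! of them, so h >= ceil(log2(n!)).
529! is far too large to multiply out, so use Stirling's series:
  ln(n!) ~ n ln n - n + (1/2) ln(2 pi n) + 1/(12n)  (error below 1/(360 n^3), negligible here)
  ln(529) = 6.2709884
  n ln n = 529 * 6.2709884 = 3317.3529
  (1/2) ln(2 pi * 529) = (1/2) ln(3323.8050) = 4.0544
  1/(12*529) = 0.0002
  ln(529!) ~ 3317.3529 - 529 + 4.0544 + 0.0002 = 2792.4075
Convert to base 2: log2(529!) = 2792.4075 / ln 2 = 2792.4075 / 0.69314718 = 4028.5925
ceil(4028.5925) = 4029


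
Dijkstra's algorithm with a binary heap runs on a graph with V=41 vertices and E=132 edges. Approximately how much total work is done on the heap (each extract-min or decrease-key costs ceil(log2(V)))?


Dijkstra with a binary heap: each vertex is extracted once, each edge may relax once.
Each heap operation costs O(log V).
V + E = 41 + 132 = 173
ceil(log2(41)) = 6 (since 2^5 = 32 < 41 <= 64 = 2^6)
Total heap work = (V+E) * ceil(log2(V)) = 173 * 6 = 1038


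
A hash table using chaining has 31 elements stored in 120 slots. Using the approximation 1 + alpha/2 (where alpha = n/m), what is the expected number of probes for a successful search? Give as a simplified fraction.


Load factor alpha = n/m = 31/120
Expected probes = 1 + alpha/2 = 1 + 31/(2*120)
= 1 + 31/240
= 240/240 + 31/240
= 271/240


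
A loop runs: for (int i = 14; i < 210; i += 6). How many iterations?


Loop starts at i = 14, increments by 6, stops when i >= 210.
Number of iterations = ceil((210 - 14) / 6)
= ceil(196 / 6)
= 33


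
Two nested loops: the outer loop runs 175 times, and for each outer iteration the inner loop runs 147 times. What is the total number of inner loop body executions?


Outer loop: 175 iterations
Inner loop: 147 iterations per outer iteration
Total = 175 * 147 = 25725


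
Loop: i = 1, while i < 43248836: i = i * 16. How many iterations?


i multiplies by 16 each step:
i = 1 -> 16 -> 256 -> 4096 -> 65536 -> 1048576 -> 16777216 -> 268435456 (stop)
Iterations = ceil(log_16(43248836)) = 7


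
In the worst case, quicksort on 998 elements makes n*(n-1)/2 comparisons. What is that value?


Sum of comparisons per partition:
997 + 996 + ... + 1 + 0
= 998 * (998 - 1) / 2
= 998 * 997 / 2
= 497503


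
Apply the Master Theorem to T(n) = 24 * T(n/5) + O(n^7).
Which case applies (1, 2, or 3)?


The Master Theorem: T(n) = a*T(n/b) + O(n^c)
  a = 24, b = 5, c = 7
log_b(a) = log_5(24) ~ 1.975
Compare b^c with a: 5^7 = 78125 > 24, so c > log_b(a).
Since c > log_b(a), Case 3 applies.
T(n) = O(n^7)
Master Theorem case = 3


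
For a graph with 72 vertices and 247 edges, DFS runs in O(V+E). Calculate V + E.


A full DFS traversal visits each vertex once and examines each edge once.
V = 72
E = 247
Sum = 72 + 247 = 319


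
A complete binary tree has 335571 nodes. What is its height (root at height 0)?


In a complete binary tree, level k holds nodes 2^k .. 2^(k+1)-1 (1-indexed).
Height = floor(log2(n)) = floor(log2(335571)) = 18
Check: 2^18 = 262144 <= 335571 < 524288 = 2^19


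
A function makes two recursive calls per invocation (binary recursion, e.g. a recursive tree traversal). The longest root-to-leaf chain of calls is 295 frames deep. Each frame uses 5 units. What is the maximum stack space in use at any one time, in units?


Binary recursion: the two calls run one after the other, so only one root-to-leaf chain of frames is on the stack at a time.
Maximum depth (longest chain) = 295 frames
Each frame = 5 units
Max stack space = 295 * 5 = 1475


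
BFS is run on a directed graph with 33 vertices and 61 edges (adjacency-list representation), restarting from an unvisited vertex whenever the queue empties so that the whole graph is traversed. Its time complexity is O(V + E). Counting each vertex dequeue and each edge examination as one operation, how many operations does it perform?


A full BFS traversal dequeues each vertex exactly once and examines each directed edge exactly once.
V = 33 (vertex processing cost)
E = 61 (edge examination cost)
Total operations proportional to V + E = 33 + 61 = 94


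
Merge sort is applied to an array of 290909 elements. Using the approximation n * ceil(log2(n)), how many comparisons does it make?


Merge sort divides the array into halves recursively.
Number of levels = ceil(log2(290909)) = 19
At each level, approximately n = 290909 comparisons are needed for merging.
Total comparisons ~ n * ceil(log2(n)) = 290909 * 19 = 5527271


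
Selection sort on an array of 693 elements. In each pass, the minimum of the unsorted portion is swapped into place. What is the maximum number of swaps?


Selection sort performs one swap per pass:
  Pass 1: find min in positions 0 to 692, swap with position 0
  Pass 2: find min in positions 1 to 692, swap with position 1
  Pass 3: find min in positions 2 to 692, swap with position 2
  Pass 4: find min in positions 3 to 692, swap with position 3
  Pass 5: find min in positions 4 to 692, swap with position 4
  ... (687 more passes)
Total passes (and swaps) = n - 1 = 693 - 1 = 692


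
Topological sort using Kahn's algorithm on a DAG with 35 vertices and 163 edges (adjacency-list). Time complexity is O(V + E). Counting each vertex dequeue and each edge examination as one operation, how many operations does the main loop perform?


Kahn's algorithm:
  1. Compute in-degrees: O(V + E)
  2. Process queue: each vertex dequeued once (O(V))
     each edge examined once (O(E))
Total = V + E = 35 + 163 = 198


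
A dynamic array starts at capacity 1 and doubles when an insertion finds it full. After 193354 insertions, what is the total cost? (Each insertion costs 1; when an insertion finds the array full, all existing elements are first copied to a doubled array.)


Insertion cost: 193354 (one per element)
Resizes occur just before inserting elements 2, 3, 5, 9, ...
Elements copied at each resize: 1 + 2 + 4 + 8 + 16 + 32 + 64 + 128 + 256 + 512 + 1024 + 2048 + 4096 + 8192 + 16384 + 32768 + 65536 + 131072
Sum of copies = 262143 (geometric series: 2^k - 1)
Total = 193354 + 262143 = 455497


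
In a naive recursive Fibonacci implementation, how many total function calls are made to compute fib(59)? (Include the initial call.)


Let C(m) = total calls to evaluate fib(m). Then C(0)=C(1)=1, and
C(m) = 1 + C(m-1) + C(m-2) for m >= 2.
Build the table (each entry = 1 + previous two):
  C(0) = 1
  C(1) = 1
  C(2) = 1 + 1 + 1 = 3
  C(3) = 1 + 3 + 1 = 5
  C(4) = 1 + 5 + 3 = 9
  C(5) = 1 + 9 + 5 = 15
  C(6) = 1 + 15 + 9 = 25
  C(7) = 1 + 25 + 15 = 41
  C(8) = 1 + 41 + 25 = 67
  C(9) = 1 + 67 + 41 = 109
  C(10) = 1 + 109 + 67 = 177
  C(11) = 1 + 177 + 109 = 287
  C(12) = 1 + 287 + 177 = 465
  C(13) = 1 + 465 + 287 = 753
  C(14) = 1 + 753 + 465 = 1219
  C(15) = 1 + 1219 + 753 = 1973
  C(16) = 1 + 1973 + 1219 = 3193
  C(17) = 1 + 3193 + 1973 = 5167
  C(18) = 1 + 5167 + 3193 = 8361
  C(19) = 1 + 8361 + 5167 = 13529
  C(20) = 1 + 13529 + 8361 = 21891
  C(21) = 1 + 21891 + 13529 = 35421
  C(22) = 1 + 35421 + 21891 = 57313
  C(23) = 1 + 57313 + 35421 = 92735
  C(24) = 1 + 92735 + 57313 = 150049
  C(25) = 1 + 150049 + 92735 = 242785
  C(26) = 1 + 242785 + 150049 = 392835
  C(27) = 1 + 392835 + 242785 = 635621
  C(28) = 1 + 635621 + 392835 = 1028457
  C(29) = 1 + 1028457 + 635621 = 1664079
  C(30) = 1 + 1664079 + 1028457 = 2692537
  C(31) = 1 + 2692537 + 1664079 = 4356617
  C(32) = 1 + 4356617 + 2692537 = 7049155
  C(33) = 1 + 7049155 + 4356617 = 11405773
  C(34) = 1 + 11405773 + 7049155 = 18454929
  C(35) = 1 + 18454929 + 11405773 = 29860703
  C(36) = 1 + 29860703 + 18454929 = 48315633
  C(37) = 1 + 48315633 + 29860703 = 78176337
  C(38) = 1 + 78176337 + 48315633 = 126491971
  C(39) = 1 + 126491971 + 78176337 = 204668309
  C(40) = 1 + 204668309 + 126491971 = 331160281
  C(41) = 1 + 331160281 + 204668309 = 535828591
  C(42) = 1 + 535828591 + 331160281 = 866988873
  C(43) = 1 + 866988873 + 535828591 = 1402817465
  C(44) = 1 + 1402817465 + 866988873 = 2269806339
  C(45) = 1 + 2269806339 + 1402817465 = 3672623805
  C(46) = 1 + 3672623805 + 2269806339 = 5942430145
  C(47) = 1 + 5942430145 + 3672623805 = 9615053951
  C(48) = 1 + 9615053951 + 5942430145 = 15557484097
  C(49) = 1 + 15557484097 + 9615053951 = 25172538049
  C(50) = 1 + 25172538049 + 15557484097 = 40730022147
  C(51) = 1 + 40730022147 + 25172538049 = 65902560197
  C(52) = 1 + 65902560197 + 40730022147 = 106632582345
  C(53) = 1 + 106632582345 + 65902560197 = 172535142543
  C(54) = 1 + 172535142543 + 106632582345 = 279167724889
  C(55) = 1 + 279167724889 + 172535142543 = 451702867433
  C(56) = 1 + 451702867433 + 279167724889 = 730870592323
  C(57) = 1 + 730870592323 + 451702867433 = 1182573459757
  C(58) = 1 + 1182573459757 + 730870592323 = 1913444052081
  C(59) = 1 + 1913444052081 + 1182573459757 = 3096017511839
Total calls for fib(59) = 3096017511839


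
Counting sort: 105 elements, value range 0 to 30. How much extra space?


n = 105 (output array)
k = 31 (count array for 31 distinct values)
Extra space = 105 + 31 = 136


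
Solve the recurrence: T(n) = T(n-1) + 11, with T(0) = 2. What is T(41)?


Unrolling the recurrence:
T(41) = T(40) + 11
       = T(39) + 11 + 11
       = T(38) + 11*3
       ...
       = T(0) + 11*41
       = 2 + 451 = 453


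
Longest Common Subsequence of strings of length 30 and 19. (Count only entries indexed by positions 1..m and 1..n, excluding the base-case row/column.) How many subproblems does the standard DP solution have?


DP table indexed by positions in both strings.
First string: 30 positions
Second string: 19 positions
Total = 30 * 19 = 570


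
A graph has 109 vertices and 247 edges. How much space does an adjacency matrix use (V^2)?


Adjacency matrix: V x V grid of entries
Space = V^2 = 109^2 = 109 * 109 = 11881


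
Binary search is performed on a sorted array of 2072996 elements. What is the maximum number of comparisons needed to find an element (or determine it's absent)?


Binary search halves the search space each comparison:
  Step 1: search space = 2072996 -> 1036498
  Step 2: search space = 1036498 -> 518249
  Step 3: search space = 518249 -> 259124
  Step 4: search space = 259124 -> 129562
  Step 5: search space = 129562 -> 64781
  Step 6: search space = 64781 -> 32390
  Step 7: search space = 32390 -> 16195
  Step 8: search space = 16195 -> 8097
  Step 9: search space = 8097 -> 4048
  Step 10: search space = 4048 -> 2024
  Step 11: search space = 2024 -> 1012
  Step 12: search space = 1012 -> 506
  Step 13: search space = 506 -> 253
  Step 14: search space = 253 -> 126
  Step 15: search space = 126 -> 63
  Step 16: search space = 63 -> 31
  Step 17: search space = 31 -> 15
  Step 18: search space = 15 -> 7
  Step 19: search space = 7 -> 3
  Step 20: search space = 3 -> 1
  Step 21: search space = 1 (final check)
Maximum comparisons = floor(log2(2072996)) + 1 = 20 + 1 = 21


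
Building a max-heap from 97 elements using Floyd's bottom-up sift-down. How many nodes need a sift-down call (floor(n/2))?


In a heap of 97 elements (0-indexed array):
  Last element index: 96
  Parent of last element: floor((96 - 1) / 2) = 47
  Internal nodes: indices 0 to 47
  Count = floor(97/2) = 48


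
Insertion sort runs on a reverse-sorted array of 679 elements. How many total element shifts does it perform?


Sum of shifts = 1 + 2 + 3 + ... + 678
= 679 * 678 / 2
= 460362 / 2
= 230181


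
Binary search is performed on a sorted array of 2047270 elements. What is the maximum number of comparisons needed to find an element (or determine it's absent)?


Binary search halves the search space each comparison:
  Step 1: search space = 2047270 -> 1023635
  Step 2: search space = 1023635 -> 511817
  Step 3: search space = 511817 -> 255908
  Step 4: search space = 255908 -> 127954
  Step 5: search space = 127954 -> 63977
  Step 6: search space = 63977 -> 31988
  Step 7: search space = 31988 -> 15994
  Step 8: search space = 15994 -> 7997
  Step 9: search space = 7997 -> 3998
  Step 10: search space = 3998 -> 1999
  Step 11: search space = 1999 -> 999
  Step 12: search space = 999 -> 499
  Step 13: search space = 499 -> 249
  Step 14: search space = 249 -> 124
  Step 15: search space = 124 -> 62
  Step 16: search space = 62 -> 31
  Step 17: search space = 31 -> 15
  Step 18: search space = 15 -> 7
  Step 19: search space = 7 -> 3
  Step 20: search space = 3 -> 1
  Step 21: search space = 1 (final check)
Maximum comparisons = floor(log2(2047270)) + 1 = 20 + 1 = 21


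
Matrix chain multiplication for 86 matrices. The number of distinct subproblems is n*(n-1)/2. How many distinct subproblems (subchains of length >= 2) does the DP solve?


Subproblems are indexed by (i, j) where i < j.
Number of such pairs = n*(n-1)/2
= 86 * 85 / 2
= 3655


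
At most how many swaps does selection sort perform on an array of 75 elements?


Each of the 74 passes places one element in its final position.
Pass 1: swap minimum into position 0
Pass 2: swap minimum of remaining into position 1
...
Pass 74: last two elements, one swap
Maximum swaps = 75 - 1 = 74


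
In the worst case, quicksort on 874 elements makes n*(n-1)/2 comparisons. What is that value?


Sum of comparisons per partition:
873 + 872 + ... + 1 + 0
= 874 * (874 - 1) / 2
= 874 * 873 / 2
= 381501


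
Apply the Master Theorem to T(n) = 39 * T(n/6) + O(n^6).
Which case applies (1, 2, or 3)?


The Master Theorem: T(n) = a*T(n/b) + O(n^c)
  a = 39, b = 6, c = 6
log_b(a) = log_6(39) ~ 2.045
Compare b^c with a: 6^6 = 46656 > 39, so c > log_b(a).
Since c > log_b(a), Case 3 applies.
T(n) = O(n^6)
Master Theorem case = 3


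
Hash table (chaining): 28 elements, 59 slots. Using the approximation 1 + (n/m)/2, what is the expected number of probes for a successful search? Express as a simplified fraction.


Computing expected probes:
alpha = 28/59
= 1 + alpha/2
= 1 + 28/(2*59)
= (2*59 + 28) / (2*59)
= 146/118 = 73/59


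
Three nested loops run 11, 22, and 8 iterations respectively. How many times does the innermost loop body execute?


Loop 1 (outermost): 11 iterations
Loop 2 (middle): 22 iterations per outer
Loop 3 (innermost): 8 iterations per middle
Total = 11 * 22 * 8 = 1936


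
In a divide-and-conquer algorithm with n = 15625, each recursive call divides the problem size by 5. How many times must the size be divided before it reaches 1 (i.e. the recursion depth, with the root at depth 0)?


Number of divisions = log_5(15625)
Sizes: 15625 -> 3125 -> 625 -> 125 -> 25 -> 5 -> 1 (6 divisions)
Recursion depth = 6


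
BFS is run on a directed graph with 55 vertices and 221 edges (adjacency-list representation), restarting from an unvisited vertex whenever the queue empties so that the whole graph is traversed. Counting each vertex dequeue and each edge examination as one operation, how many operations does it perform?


A full BFS traversal dequeues each vertex exactly once and examines each directed edge exactly once.
V = 55 (vertex processing cost)
E = 221 (edge examination cost)
Total operations proportional to V + E = 55 + 221 = 276


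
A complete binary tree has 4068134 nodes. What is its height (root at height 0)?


In a complete binary tree, level k holds nodes 2^k .. 2^(k+1)-1 (1-indexed).
Height = floor(log2(n)) = floor(log2(4068134)) = 21
Check: 2^21 = 2097152 <= 4068134 < 4194304 = 2^22


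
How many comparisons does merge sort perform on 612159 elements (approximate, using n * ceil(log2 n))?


Recursion depth: ceil(log2(612159)) = 20
Each recursion level merges n = 612159 elements
Total = 612159 * 20 = 12243180


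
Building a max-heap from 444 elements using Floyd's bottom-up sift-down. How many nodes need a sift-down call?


In a heap of 444 elements (0-indexed array):
  Last element index: 443
  Parent of last element: floor((443 - 1) / 2) = 221
  Internal nodes: indices 0 to 221
  Count = floor(444/2) = 222


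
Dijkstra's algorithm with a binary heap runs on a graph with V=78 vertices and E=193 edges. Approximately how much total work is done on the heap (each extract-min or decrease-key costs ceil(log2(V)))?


Dijkstra with a binary heap: each vertex is extracted once, each edge may relax once.
Each heap operation costs O(log V).
V + E = 78 + 193 = 271
ceil(log2(78)) = 7 (since 2^6 = 64 < 78 <= 128 = 2^7)
Total heap work = (V+E) * ceil(log2(V)) = 271 * 7 = 1897


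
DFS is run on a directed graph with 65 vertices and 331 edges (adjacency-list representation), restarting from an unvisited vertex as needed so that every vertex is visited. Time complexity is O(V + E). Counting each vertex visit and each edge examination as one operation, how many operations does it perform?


A full DFS traversal processes each vertex exactly once (push/pop on stack).
Each directed edge is examined once.
V = 65, E = 331
V + E = 396


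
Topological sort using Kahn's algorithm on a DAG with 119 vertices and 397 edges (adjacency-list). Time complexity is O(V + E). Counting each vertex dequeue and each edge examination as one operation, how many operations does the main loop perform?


Kahn's algorithm:
  1. Compute in-degrees: O(V + E)
  2. Process queue: each vertex dequeued once (O(V))
     each edge examined once (O(E))
Total = V + E = 119 + 397 = 516


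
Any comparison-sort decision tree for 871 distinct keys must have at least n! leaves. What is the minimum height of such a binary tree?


A binary decision tree of height h has at most 2^h leaves and needs at least n! of them, so h >= ceil(log2(n!)).
871! is far too large to multiply out, so use Stirling's series:
  ln(n!) ~ n ln n - n + (1/2) ln(2 pi n) + 1/(12n)  (error below 1/(360 n^3), negligible here)
  ln(871) = 6.7696420
  n ln n = 871 * 6.7696420 = 5896.3582
  (1/2) ln(2 pi * 871) = (1/2) ln(5472.6544) = 4.3038
  1/(12*871) = 0.0001
  ln(871!) ~ 5896.3582 - 871 + 4.3038 + 0.0001 = 5029.6621
Convert to base 2: log2(871!) = 5029.6621 / ln 2 = 5029.6621 / 0.69314718 = 7256.2686
ceil(7256.2686) = 7257


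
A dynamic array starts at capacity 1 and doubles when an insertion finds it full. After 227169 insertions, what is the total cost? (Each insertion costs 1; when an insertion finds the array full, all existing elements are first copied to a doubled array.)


Insertion cost: 227169 (one per element)
Resizes occur just before inserting elements 2, 3, 5, 9, ...
Elements copied at each resize: 1 + 2 + 4 + 8 + 16 + 32 + 64 + 128 + 256 + 512 + 1024 + 2048 + 4096 + 8192 + 16384 + 32768 + 65536 + 131072
Sum of copies = 262143 (geometric series: 2^k - 1)
Total = 227169 + 262143 = 489312


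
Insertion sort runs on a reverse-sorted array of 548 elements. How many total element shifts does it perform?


Sum of shifts = 1 + 2 + 3 + ... + 547
= 548 * 547 / 2
= 299756 / 2
= 149878


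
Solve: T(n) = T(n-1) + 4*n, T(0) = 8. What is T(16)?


Expanding the recurrence:
T(16) = T(15) + 4*16
       = T(14) + 4*15 + 4*16
       ...
       = T(0) + 4*(1 + 2 + ... + 16)
       = 8 + 4 * 16*17/2
       = 8 + 4 * 136
       = 8 + 544 = 552


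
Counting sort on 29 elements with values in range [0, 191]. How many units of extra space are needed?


Output array size: 29 (to store sorted result)
Count array size: 192 (one slot per possible value, range 0 to 191)
Total extra space = 29 + 192 = 221


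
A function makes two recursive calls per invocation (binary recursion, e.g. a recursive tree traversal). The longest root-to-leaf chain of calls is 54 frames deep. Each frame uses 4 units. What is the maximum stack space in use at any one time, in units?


Binary recursion: the two calls run one after the other, so only one root-to-leaf chain of frames is on the stack at a time.
Maximum depth (longest chain) = 54 frames
Each frame = 4 units
Max stack space = 54 * 4 = 216


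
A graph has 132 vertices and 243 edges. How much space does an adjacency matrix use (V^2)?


Adjacency matrix: V x V grid of entries
Space = V^2 = 132^2 = 132 * 132 = 17424


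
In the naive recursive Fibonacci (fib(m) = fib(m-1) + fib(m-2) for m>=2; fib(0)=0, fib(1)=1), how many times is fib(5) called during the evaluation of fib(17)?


Let N(m) = number of times fib(m) is called while evaluating fib(17).
N(17) = 1 (the initial call).
N(16) = 1 (only fib(17) calls it).
For 1 <= m <= 15: fib(m) is called by fib(m+1) and fib(m+2), so
  N(m) = N(m+1) + N(m+2).
fib(0) is called only by fib(2), so N(0) = N(2).
Walk down from m=17:
  N(17)=1, N(16)=1, N(15)=2, N(14)=3, N(13)=5, N(12)=8, N(11)=13, N(10)=21, N(9)=34, N(8)=55, N(7)=89, N(6)=144, N(5)=233
N(5) = 233


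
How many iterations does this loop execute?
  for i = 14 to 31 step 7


The loop variable i takes values starting at 14 and increments by 7 each iteration.
Sequence: i = 14, 21, 28
The upper bound 31 is inclusive, so the count is floor((last - first) / step) + 1:
floor((31 - 14) / 7) + 1 = floor(17/7) + 1 = 2 + 1 = 3


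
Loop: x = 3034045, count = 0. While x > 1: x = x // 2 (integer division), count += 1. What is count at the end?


The variable x halves each step:
x = 3034045 -> 1517022 -> 758511 -> 379255 -> 189627 -> 94813 -> 47406 -> 23703 -> 11851 -> 5925 -> 2962 -> 1481 -> 740 -> 370 -> 185 -> 92 -> 46 -> 23 -> 11 -> 5 -> 2 -> 1
Number of halvings = floor(log2(3034045)) = 21


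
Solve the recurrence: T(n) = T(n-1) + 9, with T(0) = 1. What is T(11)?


Unrolling the recurrence:
T(11) = T(10) + 9
       = T(9) + 9 + 9
       = T(8) + 9*3
       ...
       = T(0) + 9*11
       = 1 + 99 = 100


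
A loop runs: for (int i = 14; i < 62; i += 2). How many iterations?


Loop starts at i = 14, increments by 2, stops when i >= 62.
Number of iterations = ceil((62 - 14) / 2)
= ceil(48 / 2)
= 24


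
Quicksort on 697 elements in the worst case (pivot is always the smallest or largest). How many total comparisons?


In the worst case, each partition step picks the worst pivot:
  Partition 1: 696 comparisons (n-1 elements to compare)
  Partition 2: 695 comparisons
  Partition 3: 694 comparisons
  Partition 4: 693 comparisons
  Partition 5: 692 comparisons
  ...
  Last partition: 0 comparisons
Total = (n-1) + (n-2) + ... + 1 + 0 = n*(n-1)/2
= 697*696/2 = 242556


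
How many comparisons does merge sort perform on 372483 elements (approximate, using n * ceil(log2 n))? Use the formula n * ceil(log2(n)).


Recursion depth: ceil(log2(372483)) = 19
Each recursion level merges n = 372483 elements
Total = 372483 * 19 = 7077177


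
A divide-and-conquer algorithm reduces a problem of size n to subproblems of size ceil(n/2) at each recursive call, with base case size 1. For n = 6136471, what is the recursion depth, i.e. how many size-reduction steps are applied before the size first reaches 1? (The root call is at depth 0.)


Each step divides the size by 2 (rounding up); after k steps the size is ceil(n/2^k), which equals 1 exactly when 2^k >= n.
So the depth is the smallest k with 2^k >= 6136471, i.e. ceil(log_2(6136471)).
2^22 = 4194304 < 6136471 <= 8388608 = 2^23
Recursion depth = 23


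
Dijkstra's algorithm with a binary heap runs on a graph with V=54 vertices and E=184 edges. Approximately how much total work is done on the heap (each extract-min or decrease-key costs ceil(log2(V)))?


Dijkstra with a binary heap: each vertex is extracted once, each edge may relax once.
Each heap operation costs O(log V).
V + E = 54 + 184 = 238
ceil(log2(54)) = 6 (since 2^5 = 32 < 54 <= 64 = 2^6)
Total heap work = (V+E) * ceil(log2(V)) = 238 * 6 = 1428


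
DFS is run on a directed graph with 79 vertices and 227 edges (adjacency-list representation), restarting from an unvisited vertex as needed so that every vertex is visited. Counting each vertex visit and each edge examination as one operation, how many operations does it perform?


A full DFS traversal processes each vertex exactly once (push/pop on stack).
Each directed edge is examined once.
V = 79, E = 227
V + E = 306


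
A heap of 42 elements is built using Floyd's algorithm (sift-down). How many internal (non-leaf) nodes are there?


Leaf nodes occupy roughly half the array.
Sift-down is called for each internal node, starting from the last one.
Internal nodes = floor(n/2) = floor(42/2) = 21


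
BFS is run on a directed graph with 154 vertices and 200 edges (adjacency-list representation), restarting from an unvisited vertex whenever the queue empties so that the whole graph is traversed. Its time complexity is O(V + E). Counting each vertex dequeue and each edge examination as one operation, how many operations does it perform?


A full BFS traversal dequeues each vertex exactly once and examines each directed edge exactly once.
V = 154 (vertex processing cost)
E = 200 (edge examination cost)
Total operations proportional to V + E = 154 + 200 = 354


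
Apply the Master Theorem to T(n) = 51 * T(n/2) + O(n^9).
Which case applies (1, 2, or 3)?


The Master Theorem: T(n) = a*T(n/b) + O(n^c)
  a = 51, b = 2, c = 9
log_b(a) = log_2(51) ~ 5.672
Compare b^c with a: 2^9 = 512 > 51, so c > log_b(a).
Since c > log_b(a), Case 3 applies.
T(n) = O(n^9)
Master Theorem case = 3


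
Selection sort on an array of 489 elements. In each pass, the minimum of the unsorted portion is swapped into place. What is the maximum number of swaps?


Selection sort performs one swap per pass:
  Pass 1: find min in positions 0 to 488, swap with position 0
  Pass 2: find min in positions 1 to 488, swap with position 1
  Pass 3: find min in positions 2 to 488, swap with position 2
  Pass 4: find min in positions 3 to 488, swap with position 3
  Pass 5: find min in positions 4 to 488, swap with position 4
  ... (483 more passes)
Total passes (and swaps) = n - 1 = 489 - 1 = 488


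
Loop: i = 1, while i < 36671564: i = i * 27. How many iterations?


i multiplies by 27 each step:
i = 1 -> 27 -> 729 -> 19683 -> 531441 -> 14348907 -> 387420489 (stop)
Iterations = ceil(log_27(36671564)) = 6


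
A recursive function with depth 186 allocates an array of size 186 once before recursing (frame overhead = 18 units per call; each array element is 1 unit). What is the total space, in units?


Array allocation: 186 units (allocated once)
Stack frames: 186 deep * 18 per frame = 3348 units
Total = 186 + 3348 = 3534


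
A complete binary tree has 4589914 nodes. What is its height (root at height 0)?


In a complete binary tree, level k holds nodes 2^k .. 2^(k+1)-1 (1-indexed).
Height = floor(log2(n)) = floor(log2(4589914)) = 22
Check: 2^22 = 4194304 <= 4589914 < 8388608 = 2^23


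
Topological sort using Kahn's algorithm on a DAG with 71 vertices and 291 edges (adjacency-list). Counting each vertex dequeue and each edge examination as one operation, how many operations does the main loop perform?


Kahn's algorithm:
  1. Compute in-degrees: O(V + E)
  2. Process queue: each vertex dequeued once (O(V))
     each edge examined once (O(E))
Total = V + E = 71 + 291 = 362


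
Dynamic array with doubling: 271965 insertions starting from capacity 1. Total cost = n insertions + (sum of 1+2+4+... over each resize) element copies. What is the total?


n = 271965
Insertion costs: 271965
Resizes copy 1, 2, 4, ... up to the largest power of 2 that is <= n-1 = 271964, i.e. 262144.
Copy costs = 1 + 2 + 4 + 8 + 16 + 32 + 64 + 128 + 256 + 512 + 1024 + 2048 + 4096 + 8192 + 16384 + 32768 + 65536 + 131072 + 262144 = 524287
Total = 271965 + 524287 = 796252


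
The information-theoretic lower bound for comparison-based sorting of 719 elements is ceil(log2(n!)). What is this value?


A binary decision tree of height h has at most 2^h leaves and needs at least n! of them, so h >= ceil(log2(n!)).
719! is far too large to multiply out, so use Stirling's series:
  ln(n!) ~ n ln n - n + (1/2) ln(2 pi n) + 1/(12n)  (error below 1/(360 n^3), negligible here)
  ln(719) = 6.5778614
  n ln n = 719 * 6.5778614 = 4729.4823
  (1/2) ln(2 pi * 719) = (1/2) ln(4517.6102) = 4.2079
  1/(12*719) = 0.0001
  ln(719!) ~ 4729.4823 - 719 + 4.2079 + 0.0001 = 4014.6903
Convert to base 2: log2(719!) = 4014.6903 / ln 2 = 4014.6903 / 0.69314718 = 5791.9738
ceil(5791.9738) = 5792


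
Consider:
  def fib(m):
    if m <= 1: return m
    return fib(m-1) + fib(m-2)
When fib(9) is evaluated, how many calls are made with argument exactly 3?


Let N(m) = number of times fib(m) is called while evaluating fib(9).
N(9) = 1 (the initial call).
N(8) = 1 (only fib(9) calls it).
For 1 <= m <= 7: fib(m) is called by fib(m+1) and fib(m+2), so
  N(m) = N(m+1) + N(m+2).
fib(0) is called only by fib(2), so N(0) = N(2).
Walk down from m=9:
  N(9)=1, N(8)=1, N(7)=2, N(6)=3, N(5)=5, N(4)=8, N(3)=13
N(3) = 13


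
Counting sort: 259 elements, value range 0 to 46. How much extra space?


n = 259 (output array)
k = 47 (count array for 47 distinct values)
Extra space = 259 + 47 = 306


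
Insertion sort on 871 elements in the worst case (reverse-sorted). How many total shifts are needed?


In the worst case (reverse-sorted), each element shifts past all previous:
  Element 1: 1 shifts
  Element 2: 2 shifts
  Element 3: 3 shifts
  Element 4: 4 shifts
  Element 5: 5 shifts
  ...
  Element 870: 870 shifts
Total = 1 + 2 + ... + 870
= 871*(871-1)/2 = 378885


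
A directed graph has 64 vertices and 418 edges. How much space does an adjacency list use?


Adjacency list: one list head per vertex + one entry per edge
Vertex heads: 64
Edge entries: 418
Total = 64 + 418 = 482


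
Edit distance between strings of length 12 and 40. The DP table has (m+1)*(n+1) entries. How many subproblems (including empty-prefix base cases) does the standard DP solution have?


The table includes base cases (empty prefixes).
Rows: (m+1) = 13
Columns: (n+1) = 41
Total = 13 * 41 = 533


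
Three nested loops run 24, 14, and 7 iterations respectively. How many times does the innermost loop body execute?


Loop 1 (outermost): 24 iterations
Loop 2 (middle): 14 iterations per outer
Loop 3 (innermost): 7 iterations per middle
Total = 24 * 14 * 7 = 2352


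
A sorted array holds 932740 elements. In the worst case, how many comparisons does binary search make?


Halving sequence: 932740 -> 466370 -> 233185 -> 116592 -> 58296 -> 29148 -> 14574 -> 7287 -> 3643 -> 1821 -> 910 -> 455 -> 227 -> 113 -> 56 -> 28 -> 14 -> 7 -> 3 -> 1
Number of halvings = 19
Max comparisons = 19 + 1 = 20


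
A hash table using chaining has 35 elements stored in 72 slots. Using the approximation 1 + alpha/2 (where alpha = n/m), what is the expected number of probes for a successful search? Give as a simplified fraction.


Load factor alpha = n/m = 35/72
Expected probes = 1 + alpha/2 = 1 + 35/(2*72)
= 1 + 35/144
= 144/144 + 35/144
= 179/144


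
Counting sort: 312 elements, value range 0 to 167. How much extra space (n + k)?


n = 312 (output array)
k = 168 (count array for 168 distinct values)
Extra space = 312 + 168 = 480


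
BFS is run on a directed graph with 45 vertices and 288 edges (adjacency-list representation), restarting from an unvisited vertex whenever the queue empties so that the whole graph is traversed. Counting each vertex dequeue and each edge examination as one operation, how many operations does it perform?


A full BFS traversal dequeues each vertex exactly once and examines each directed edge exactly once.
V = 45 (vertex processing cost)
E = 288 (edge examination cost)
Total operations proportional to V + E = 45 + 288 = 333


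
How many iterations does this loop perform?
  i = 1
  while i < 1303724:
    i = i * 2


The loop variable doubles each iteration:
i = 1 -> 2 -> 4 -> 8 -> 16 -> 32 -> 64 -> 128 -> 256 -> 512 -> 1024 -> 2048 -> 4096 -> 8192 -> 16384 -> 32768 -> 65536 -> 131072 -> 262144 -> 524288 -> 1048576 -> 2097152 (stop, 2097152 >= 1303724)
Number of doublings = ceil(log2(1303724)) = 21


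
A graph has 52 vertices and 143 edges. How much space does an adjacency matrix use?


Adjacency matrix: V x V grid of entries
Space = V^2 = 52^2 = 52 * 52 = 2704


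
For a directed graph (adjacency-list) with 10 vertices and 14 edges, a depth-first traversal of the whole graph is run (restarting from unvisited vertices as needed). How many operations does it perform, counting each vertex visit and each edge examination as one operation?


A full DFS traversal visits each vertex once and examines each edge once.
V = 10
E = 14
Sum = 10 + 14 = 24
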